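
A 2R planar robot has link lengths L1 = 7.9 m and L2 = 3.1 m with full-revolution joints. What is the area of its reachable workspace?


r_max = L1 + L2 = 11.0 m
r_min = |L1 - L2| = 4.8 m
Area = pi*(r_max^2 - r_min^2)
= pi*(121.0 - 23.04)
= pi * 97.96
= 307.7504 m^2


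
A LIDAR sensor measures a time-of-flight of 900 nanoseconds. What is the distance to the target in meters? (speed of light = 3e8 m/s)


tof = 900 ns = 9e-07 s
dist = c * tof / 2
= 3e8 * 9e-07 / 2
= 135.0 m


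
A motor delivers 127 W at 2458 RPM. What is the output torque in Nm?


omega = 2458 * 2*pi/60 = 257.4012 rad/s
tau = P / omega = 127 / 257.4012
= 0.4934 Nm


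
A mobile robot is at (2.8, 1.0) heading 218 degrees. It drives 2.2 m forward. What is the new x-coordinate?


x_new = x0 + d*cos(theta)
= 2.8 + 2.2*cos(218)
= 2.8 + -1.7336
= 1.0664


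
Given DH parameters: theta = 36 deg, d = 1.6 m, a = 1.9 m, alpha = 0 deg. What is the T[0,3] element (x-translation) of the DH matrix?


T[0,3] = a * cos(theta)
= 1.9 * cos(36 deg)
= 1.9 * 0.809
= 1.5371


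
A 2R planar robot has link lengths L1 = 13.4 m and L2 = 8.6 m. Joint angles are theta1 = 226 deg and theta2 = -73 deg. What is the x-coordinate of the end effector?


Convert angles to radians: theta1 = 3.9444, theta2 = -1.2741
x = L1*cos(theta1) + L2*cos(theta1+theta2)
x = -9.3084 + -7.6627
x = -16.9711


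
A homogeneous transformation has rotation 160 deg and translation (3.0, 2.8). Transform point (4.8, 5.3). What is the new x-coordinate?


x' = cos(theta)*px - sin(theta)*py + tx
= -0.9397*4.8 - 0.342*5.3 + 3.0
= -3.3232


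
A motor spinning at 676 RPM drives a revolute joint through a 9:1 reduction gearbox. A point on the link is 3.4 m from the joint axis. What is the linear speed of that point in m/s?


omega_motor = 676 * 2*pi/60 = 70.7906 rad/s
omega_joint = omega_motor / 9 = 7.8656 rad/s
v = omega_joint * r = 7.8656 * 3.4
= 26.7431 m/s


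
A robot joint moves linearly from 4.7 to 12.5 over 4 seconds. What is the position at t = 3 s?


s = t/T = 3/4 = 0.75
p(t) = p0 + (pf-p0)*s
= 4.7 + (12.5 - 4.7) * 0.75
= 10.55


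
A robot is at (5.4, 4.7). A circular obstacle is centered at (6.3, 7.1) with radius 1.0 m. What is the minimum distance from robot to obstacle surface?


center_dist = sqrt((5.4-6.3)^2 + (4.7-7.1)^2)
= sqrt(0.81 + 5.76)
= 2.5632
min_dist = center_dist - radius = 2.5632 - 1.0 = 1.5632 m


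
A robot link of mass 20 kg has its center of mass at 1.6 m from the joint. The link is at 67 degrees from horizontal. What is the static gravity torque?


tau = m*g*L*cos(angle)
= 20 * 9.81 * 1.6 * cos(67 deg)
= 20 * 9.81 * 1.6 * 0.3907
= 122.6583 Nm


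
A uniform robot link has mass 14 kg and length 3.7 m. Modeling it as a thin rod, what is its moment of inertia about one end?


I = (1/3) * m * L^2
= (1/3) * 14 * 3.7^2
= 0.333333 * 14 * 13.69
= 63.8867 kg*m^2


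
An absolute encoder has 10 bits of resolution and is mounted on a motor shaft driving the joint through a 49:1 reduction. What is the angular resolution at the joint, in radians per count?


counts = 2^10 = 1024
effective counts at joint = 1024 * 49 = 50176
resolution = 2*pi / 50176
= 1.2522e-04 rad/count


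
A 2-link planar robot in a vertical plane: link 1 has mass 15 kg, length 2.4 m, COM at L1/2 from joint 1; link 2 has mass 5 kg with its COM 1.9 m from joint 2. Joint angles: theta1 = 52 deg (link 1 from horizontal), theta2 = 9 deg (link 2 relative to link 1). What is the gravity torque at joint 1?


Horizontal distance from joint 1 to link-1 COM:
  x_c1 = (L1/2)*cos(t1) = 1.2 * 0.6157 = 0.7388 m
Horizontal distance from joint 1 to link-2 COM:
  x_c2 = L1*cos(t1) + Lc2*cos(t1+t2)
       = 2.4*0.6157 + 1.9*0.4848 = 2.3987 m
tau1 = m1*g*x_c1 + m2*g*x_c2
     = 15*9.81*0.7388 + 5*9.81*2.3987
     = 108.7135 + 117.6575
     = 226.371 Nm


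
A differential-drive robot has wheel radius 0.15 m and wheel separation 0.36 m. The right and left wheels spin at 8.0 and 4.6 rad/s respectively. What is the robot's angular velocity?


vR = r*wR = 0.15*8.0 = 1.2 m/s
vL = r*wL = 0.15*4.6 = 0.69 m/s
v = (vR+vL)/2 = 0.945 m/s
omega = (vR-vL)/L = 1.4167 rad/s
angular velocity = 1.4167 rad/s


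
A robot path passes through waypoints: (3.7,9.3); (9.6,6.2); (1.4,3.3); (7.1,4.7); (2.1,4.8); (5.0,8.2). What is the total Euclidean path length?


Segment lengths:
  seg1 = sqrt((5.9)^2 + (-3.1)^2) = 6.6648
  seg2 = sqrt((-8.2)^2 + (-2.9)^2) = 8.6977
  seg3 = sqrt((5.7)^2 + (1.4)^2) = 5.8694
  seg4 = sqrt((-5.0)^2 + (0.1)^2) = 5.001
  seg5 = sqrt((2.9)^2 + (3.4)^2) = 4.4688
Total = 30.7017


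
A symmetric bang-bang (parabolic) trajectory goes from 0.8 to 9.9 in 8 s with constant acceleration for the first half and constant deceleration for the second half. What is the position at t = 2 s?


Symmetric rest-to-rest: each phase covers (pf-p0)/2 in time T/2. 0.5*a*(T/2)^2 = (pf-p0)/2 => a = 4*(pf-p0)/T^2
a = 4*(9.9-0.8)/8^2 = 0.5687
t = 2 is in the acceleration phase (t <= T/2).
p = p0 + 0.5*a*t^2 = 0.8 + 0.5*0.5687*2^2
= 1.9375


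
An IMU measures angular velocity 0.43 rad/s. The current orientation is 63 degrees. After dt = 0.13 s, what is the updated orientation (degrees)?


delta_theta = w * dt = 0.43 * 0.13 = 0.0559 rad
= 3.2028 deg
theta_new = 63 + 3.2028 = 66.2028 deg


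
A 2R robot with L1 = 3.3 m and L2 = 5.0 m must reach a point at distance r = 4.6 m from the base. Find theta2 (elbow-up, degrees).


cos(theta2) = (r^2 - L1^2 - L2^2) / (2*L1*L2)
cos(theta2) = (21.16 - 10.89 - 25.0) / 33.0
cos(theta2) = -0.446364
theta2 = 116.5106 degrees


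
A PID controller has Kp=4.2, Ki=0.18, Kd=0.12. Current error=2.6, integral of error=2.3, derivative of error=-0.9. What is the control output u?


u = Kp*e + Ki*int(e) + Kd*de/dt
= 4.2*2.6 + 0.18*2.3 + 0.12*(-0.9)
= 10.92 + 0.414 + -0.108
= 11.226


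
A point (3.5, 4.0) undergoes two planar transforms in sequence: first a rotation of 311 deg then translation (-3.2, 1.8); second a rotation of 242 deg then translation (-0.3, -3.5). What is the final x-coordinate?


After transform 1:
x1 = cos(311)*3.5 - sin(311)*4.0 + -3.2 = 2.115
y1 = sin(311)*3.5 + cos(311)*4.0 + 1.8 = 1.7828
After transform 2:
x2 = cos(242)*2.115 - sin(242)*1.7828 + -0.3
= 0.2811


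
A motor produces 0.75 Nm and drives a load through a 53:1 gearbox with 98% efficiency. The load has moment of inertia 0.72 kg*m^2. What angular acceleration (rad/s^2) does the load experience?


tau_out = tau_motor * N * eta
= 0.75 * 53 * 0.98 = 38.955 Nm
alpha = tau_out / I = 38.955 / 0.72
= 54.1042 rad/s^2


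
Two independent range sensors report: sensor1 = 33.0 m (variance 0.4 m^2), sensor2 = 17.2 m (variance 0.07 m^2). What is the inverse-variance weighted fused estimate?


w1 = (1/var1) / (1/var1 + 1/var2)
   = 2.5 / (2.5 + 14.2857) = 0.1489
w2 = 1 - w1 = 0.8511
fused = w1*s1 + w2*s2 = 4.9149 + 14.6383
= 19.5532 m


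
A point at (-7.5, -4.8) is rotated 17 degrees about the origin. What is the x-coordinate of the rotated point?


x' = x*cos(theta) - y*sin(theta)
cos(17 deg) = 0.9563, sin(17 deg) = 0.2924
x' = -7.5 * 0.9563 - -4.8 * 0.2924
= -7.1723 - -1.4034
= -5.7689


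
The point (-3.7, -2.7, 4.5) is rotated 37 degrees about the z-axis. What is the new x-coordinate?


Rotation about z-axis: x' = x*cos(theta) - y*sin(theta)
= -3.7 * 0.7986 - -2.7 * 0.6018
= -1.3301


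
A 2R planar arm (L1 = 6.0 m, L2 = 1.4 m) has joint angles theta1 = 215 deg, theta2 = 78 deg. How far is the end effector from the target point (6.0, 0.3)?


End effector via forward kinematics:
x = L1*cos(t1) + L2*cos(t1+t2) = -4.3679
y = L1*sin(t1) + L2*sin(t1+t2) = -4.7302
Distance to target:
d = sqrt((6.0 - -4.3679)^2 + (0.3 - -4.7302)^2)
= sqrt(107.4931 + 25.3026)
= 11.5237 m


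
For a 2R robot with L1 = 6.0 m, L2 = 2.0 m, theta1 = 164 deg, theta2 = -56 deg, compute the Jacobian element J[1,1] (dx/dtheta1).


J[1,1] = -L1*sin(t1) - L2*sin(t1+t2)
= -6.0*sin(164) - 2.0*sin(108)
= -3.5559


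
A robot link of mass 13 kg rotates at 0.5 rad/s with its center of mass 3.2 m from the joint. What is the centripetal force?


F = m * omega^2 * r
= 13 * 0.5^2 * 3.2
= 13 * 0.25 * 3.2
= 10.4 N


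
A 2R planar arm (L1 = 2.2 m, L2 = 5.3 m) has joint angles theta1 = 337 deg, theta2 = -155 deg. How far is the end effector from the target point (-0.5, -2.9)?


End effector via forward kinematics:
x = L1*cos(t1) + L2*cos(t1+t2) = -3.2717
y = L1*sin(t1) + L2*sin(t1+t2) = -1.0446
Distance to target:
d = sqrt((-0.5 - -3.2717)^2 + (-2.9 - -1.0446)^2)
= sqrt(7.6821 + 3.4426)
= 3.3354 m


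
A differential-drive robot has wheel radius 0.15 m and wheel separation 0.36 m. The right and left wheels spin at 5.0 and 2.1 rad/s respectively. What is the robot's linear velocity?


vR = r*wR = 0.15*5.0 = 0.75 m/s
vL = r*wL = 0.15*2.1 = 0.315 m/s
v = (vR+vL)/2 = 0.5325 m/s
omega = (vR-vL)/L = 1.2083 rad/s
linear velocity = 0.5325 m/s


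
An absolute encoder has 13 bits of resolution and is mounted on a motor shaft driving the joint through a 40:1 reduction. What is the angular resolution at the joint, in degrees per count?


counts = 2^13 = 8192
effective counts at joint = 8192 * 40 = 327680
resolution = 360 / 327680
= 0.0011 deg/count


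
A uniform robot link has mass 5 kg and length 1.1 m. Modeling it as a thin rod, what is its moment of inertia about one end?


I = (1/3) * m * L^2
= (1/3) * 5 * 1.1^2
= 0.333333 * 5 * 1.21
= 2.0167 kg*m^2


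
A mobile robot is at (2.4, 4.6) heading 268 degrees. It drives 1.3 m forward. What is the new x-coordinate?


x_new = x0 + d*cos(theta)
= 2.4 + 1.3*cos(268)
= 2.4 + -0.0454
= 2.3546


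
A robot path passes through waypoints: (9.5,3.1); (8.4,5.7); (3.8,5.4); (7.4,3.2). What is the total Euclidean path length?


Segment lengths:
  seg1 = sqrt((-1.1)^2 + (2.6)^2) = 2.8231
  seg2 = sqrt((-4.6)^2 + (-0.3)^2) = 4.6098
  seg3 = sqrt((3.6)^2 + (-2.2)^2) = 4.219
Total = 11.6519


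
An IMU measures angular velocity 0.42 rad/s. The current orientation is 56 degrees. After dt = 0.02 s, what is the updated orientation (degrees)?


delta_theta = w * dt = 0.42 * 0.02 = 0.0084 rad
= 0.4813 deg
theta_new = 56 + 0.4813 = 56.4813 deg


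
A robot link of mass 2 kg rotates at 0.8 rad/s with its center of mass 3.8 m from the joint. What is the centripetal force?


F = m * omega^2 * r
= 2 * 0.8^2 * 3.8
= 2 * 0.64 * 3.8
= 4.864 N


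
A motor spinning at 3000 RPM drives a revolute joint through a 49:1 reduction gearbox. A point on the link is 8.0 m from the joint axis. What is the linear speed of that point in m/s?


omega_motor = 3000 * 2*pi/60 = 314.1593 rad/s
omega_joint = omega_motor / 49 = 6.4114 rad/s
v = omega_joint * r = 6.4114 * 8.0
= 51.2913 m/s


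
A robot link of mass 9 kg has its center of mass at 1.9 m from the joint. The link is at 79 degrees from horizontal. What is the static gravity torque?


tau = m*g*L*cos(angle)
= 9 * 9.81 * 1.9 * cos(79 deg)
= 9 * 9.81 * 1.9 * 0.1908
= 32.0084 Nm


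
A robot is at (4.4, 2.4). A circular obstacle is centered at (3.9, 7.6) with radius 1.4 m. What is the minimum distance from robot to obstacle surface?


center_dist = sqrt((4.4-3.9)^2 + (2.4-7.6)^2)
= sqrt(0.25 + 27.04)
= 5.224
min_dist = center_dist - radius = 5.224 - 1.4 = 3.824 m


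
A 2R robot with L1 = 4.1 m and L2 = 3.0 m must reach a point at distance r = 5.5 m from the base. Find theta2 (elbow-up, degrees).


cos(theta2) = (r^2 - L1^2 - L2^2) / (2*L1*L2)
cos(theta2) = (30.25 - 16.81 - 9.0) / 24.6
cos(theta2) = 0.180488
theta2 = 79.6018 degrees


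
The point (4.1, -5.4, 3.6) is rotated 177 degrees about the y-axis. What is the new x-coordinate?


Rotation about y-axis: x' = x*cos(theta) + z*sin(theta)
= 4.1 * -0.9986 + 3.6 * 0.0523
= -3.906


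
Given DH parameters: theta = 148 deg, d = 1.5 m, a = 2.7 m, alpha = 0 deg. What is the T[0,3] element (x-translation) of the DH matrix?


T[0,3] = a * cos(theta)
= 2.7 * cos(148 deg)
= 2.7 * -0.848
= -2.2897


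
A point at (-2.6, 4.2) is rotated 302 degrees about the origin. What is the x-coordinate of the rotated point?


x' = x*cos(theta) - y*sin(theta)
cos(302 deg) = 0.5299, sin(302 deg) = -0.848
x' = -2.6 * 0.5299 - 4.2 * -0.848
= -1.3778 - -3.5618
= 2.184


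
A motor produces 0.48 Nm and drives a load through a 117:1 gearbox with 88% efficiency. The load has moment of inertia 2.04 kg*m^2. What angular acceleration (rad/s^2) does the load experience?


tau_out = tau_motor * N * eta
= 0.48 * 117 * 0.88 = 49.4208 Nm
alpha = tau_out / I = 49.4208 / 2.04
= 24.2259 rad/s^2


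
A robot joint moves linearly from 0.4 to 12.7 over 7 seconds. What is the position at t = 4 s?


s = t/T = 4/7 = 0.5714
p(t) = p0 + (pf-p0)*s
= 0.4 + (12.7 - 0.4) * 0.5714
= 7.4286


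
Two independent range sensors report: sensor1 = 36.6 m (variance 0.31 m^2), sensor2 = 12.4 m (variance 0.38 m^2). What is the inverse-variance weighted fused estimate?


w1 = (1/var1) / (1/var1 + 1/var2)
   = 3.2258 / (3.2258 + 2.6316) = 0.5507
w2 = 1 - w1 = 0.4493
fused = w1*s1 + w2*s2 = 20.1565 + 5.571
= 25.7275 m


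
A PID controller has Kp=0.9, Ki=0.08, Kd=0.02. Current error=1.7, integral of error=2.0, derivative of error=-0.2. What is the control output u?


u = Kp*e + Ki*int(e) + Kd*de/dt
= 0.9*1.7 + 0.08*2.0 + 0.02*(-0.2)
= 1.53 + 0.16 + -0.004
= 1.686


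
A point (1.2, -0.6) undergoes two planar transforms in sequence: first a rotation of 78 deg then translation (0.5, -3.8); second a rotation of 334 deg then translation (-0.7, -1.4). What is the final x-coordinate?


After transform 1:
x1 = cos(78)*1.2 - sin(78)*-0.6 + 0.5 = 1.3364
y1 = sin(78)*1.2 + cos(78)*-0.6 + -3.8 = -2.751
After transform 2:
x2 = cos(334)*1.3364 - sin(334)*-2.751 + -0.7
= -0.7048


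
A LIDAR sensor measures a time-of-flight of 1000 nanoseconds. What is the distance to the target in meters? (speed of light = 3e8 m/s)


tof = 1000 ns = 1e-06 s
dist = c * tof / 2
= 3e8 * 1e-06 / 2
= 150.0 m


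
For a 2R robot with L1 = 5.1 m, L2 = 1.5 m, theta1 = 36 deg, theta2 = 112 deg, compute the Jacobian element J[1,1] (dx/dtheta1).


J[1,1] = -L1*sin(t1) - L2*sin(t1+t2)
= -5.1*sin(36) - 1.5*sin(148)
= -3.7926


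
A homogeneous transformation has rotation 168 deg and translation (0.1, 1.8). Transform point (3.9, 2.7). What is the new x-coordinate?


x' = cos(theta)*px - sin(theta)*py + tx
= -0.9781*3.9 - 0.2079*2.7 + 0.1
= -4.2761


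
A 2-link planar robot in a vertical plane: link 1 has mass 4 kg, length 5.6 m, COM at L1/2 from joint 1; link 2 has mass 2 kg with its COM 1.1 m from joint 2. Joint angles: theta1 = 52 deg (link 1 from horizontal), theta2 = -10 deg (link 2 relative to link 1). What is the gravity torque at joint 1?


Horizontal distance from joint 1 to link-1 COM:
  x_c1 = (L1/2)*cos(t1) = 2.8 * 0.6157 = 1.7239 m
Horizontal distance from joint 1 to link-2 COM:
  x_c2 = L1*cos(t1) + Lc2*cos(t1+t2)
       = 5.6*0.6157 + 1.1*0.7431 = 4.2652 m
tau1 = m1*g*x_c1 + m2*g*x_c2
     = 4*9.81*1.7239 + 2*9.81*4.2652
     = 67.644 + 83.6825
     = 151.3265 Nm


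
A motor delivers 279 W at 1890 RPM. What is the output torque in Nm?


omega = 1890 * 2*pi/60 = 197.9203 rad/s
tau = P / omega = 279 / 197.9203
= 1.4097 Nm


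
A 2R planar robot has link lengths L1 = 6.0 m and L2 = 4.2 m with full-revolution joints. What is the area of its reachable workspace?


r_max = L1 + L2 = 10.2 m
r_min = |L1 - L2| = 1.8 m
Area = pi*(r_max^2 - r_min^2)
= pi*(104.04 - 3.24)
= pi * 100.8
= 316.6725 m^2


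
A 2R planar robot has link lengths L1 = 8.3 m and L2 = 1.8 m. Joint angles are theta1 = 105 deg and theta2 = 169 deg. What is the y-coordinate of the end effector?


Convert angles to radians: theta1 = 1.8326, theta2 = 2.9496
y = L1*sin(theta1) + L2*sin(theta1+theta2)
y = 8.0172 + -1.7956
y = 6.2216


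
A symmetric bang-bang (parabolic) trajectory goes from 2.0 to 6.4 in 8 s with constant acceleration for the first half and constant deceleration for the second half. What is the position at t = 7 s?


Symmetric rest-to-rest: each phase covers (pf-p0)/2 in time T/2. 0.5*a*(T/2)^2 = (pf-p0)/2 => a = 4*(pf-p0)/T^2
a = 4*(6.4-2.0)/8^2 = 0.275
t = 7 is in the deceleration phase (t > T/2).
p = pf - 0.5*a*(T-t)^2 = 6.4 - 0.5*0.275*1^2
= 6.2625


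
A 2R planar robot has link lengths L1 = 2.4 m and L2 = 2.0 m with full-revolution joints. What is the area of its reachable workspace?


r_max = L1 + L2 = 4.4 m
r_min = |L1 - L2| = 0.4 m
Area = pi*(r_max^2 - r_min^2)
= pi*(19.36 - 0.16)
= pi * 19.2
= 60.3186 m^2


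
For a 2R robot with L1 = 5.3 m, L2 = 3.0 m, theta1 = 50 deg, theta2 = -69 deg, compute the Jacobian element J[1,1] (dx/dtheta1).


J[1,1] = -L1*sin(t1) - L2*sin(t1+t2)
= -5.3*sin(50) - 3.0*sin(-19)
= -3.0833


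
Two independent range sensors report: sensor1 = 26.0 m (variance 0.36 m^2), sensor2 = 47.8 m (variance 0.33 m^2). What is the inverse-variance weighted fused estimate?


w1 = (1/var1) / (1/var1 + 1/var2)
   = 2.7778 / (2.7778 + 3.0303) = 0.4783
w2 = 1 - w1 = 0.5217
fused = w1*s1 + w2*s2 = 12.4348 + 24.9391
= 37.3739 m


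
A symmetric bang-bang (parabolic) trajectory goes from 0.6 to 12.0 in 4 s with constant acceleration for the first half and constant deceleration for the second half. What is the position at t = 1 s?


Symmetric rest-to-rest: each phase covers (pf-p0)/2 in time T/2. 0.5*a*(T/2)^2 = (pf-p0)/2 => a = 4*(pf-p0)/T^2
a = 4*(12.0-0.6)/4^2 = 2.85
t = 1 is in the acceleration phase (t <= T/2).
p = p0 + 0.5*a*t^2 = 0.6 + 0.5*2.85*1^2
= 2.025


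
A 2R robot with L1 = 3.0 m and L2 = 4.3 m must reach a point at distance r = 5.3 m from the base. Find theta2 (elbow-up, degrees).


cos(theta2) = (r^2 - L1^2 - L2^2) / (2*L1*L2)
cos(theta2) = (28.09 - 9.0 - 18.49) / 25.8
cos(theta2) = 0.023256
theta2 = 88.6674 degrees


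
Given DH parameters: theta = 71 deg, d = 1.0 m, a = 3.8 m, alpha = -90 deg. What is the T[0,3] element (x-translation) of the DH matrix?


T[0,3] = a * cos(theta)
= 3.8 * cos(71 deg)
= 3.8 * 0.3256
= 1.2372


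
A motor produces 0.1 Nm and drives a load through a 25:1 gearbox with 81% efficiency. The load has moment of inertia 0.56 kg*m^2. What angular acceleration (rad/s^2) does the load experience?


tau_out = tau_motor * N * eta
= 0.1 * 25 * 0.81 = 2.025 Nm
alpha = tau_out / I = 2.025 / 0.56
= 3.6161 rad/s^2


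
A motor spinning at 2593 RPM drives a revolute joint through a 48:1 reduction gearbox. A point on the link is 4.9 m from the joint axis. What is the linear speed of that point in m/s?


omega_motor = 2593 * 2*pi/60 = 271.5383 rad/s
omega_joint = omega_motor / 48 = 5.657 rad/s
v = omega_joint * r = 5.657 * 4.9
= 27.7195 m/s


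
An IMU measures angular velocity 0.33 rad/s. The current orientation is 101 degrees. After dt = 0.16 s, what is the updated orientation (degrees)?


delta_theta = w * dt = 0.33 * 0.16 = 0.0528 rad
= 3.0252 deg
theta_new = 101 + 3.0252 = 104.0252 deg


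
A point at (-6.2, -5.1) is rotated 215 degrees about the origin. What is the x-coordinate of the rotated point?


x' = x*cos(theta) - y*sin(theta)
cos(215 deg) = -0.8192, sin(215 deg) = -0.5736
x' = -6.2 * -0.8192 - -5.1 * -0.5736
= 5.0787 - 2.9252
= 2.1535


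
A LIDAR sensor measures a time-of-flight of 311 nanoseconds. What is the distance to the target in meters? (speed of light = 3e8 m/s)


tof = 311 ns = 3.11e-07 s
dist = c * tof / 2
= 3e8 * 3.11e-07 / 2
= 46.65 m


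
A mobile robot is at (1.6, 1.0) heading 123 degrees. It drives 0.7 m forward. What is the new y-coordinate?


y_new = y0 + d*sin(theta)
= 1.0 + 0.7*sin(123)
= 1.0 + 0.5871
= 1.5871


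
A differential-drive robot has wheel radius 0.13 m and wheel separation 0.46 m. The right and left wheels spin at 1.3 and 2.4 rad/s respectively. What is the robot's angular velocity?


vR = r*wR = 0.13*1.3 = 0.169 m/s
vL = r*wL = 0.13*2.4 = 0.312 m/s
v = (vR+vL)/2 = 0.2405 m/s
omega = (vR-vL)/L = -0.3109 rad/s
angular velocity = -0.3109 rad/s


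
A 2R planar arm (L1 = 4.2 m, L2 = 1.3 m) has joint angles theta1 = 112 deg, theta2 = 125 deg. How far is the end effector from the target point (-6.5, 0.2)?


End effector via forward kinematics:
x = L1*cos(t1) + L2*cos(t1+t2) = -2.2814
y = L1*sin(t1) + L2*sin(t1+t2) = 2.8039
Distance to target:
d = sqrt((-6.5 - -2.2814)^2 + (0.2 - 2.8039)^2)
= sqrt(17.7968 + 6.7803)
= 4.9575 m


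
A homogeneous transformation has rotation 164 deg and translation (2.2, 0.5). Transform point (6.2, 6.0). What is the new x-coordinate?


x' = cos(theta)*px - sin(theta)*py + tx
= -0.9613*6.2 - 0.2756*6.0 + 2.2
= -5.4136


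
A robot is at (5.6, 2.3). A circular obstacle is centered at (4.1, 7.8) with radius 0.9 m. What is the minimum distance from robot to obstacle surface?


center_dist = sqrt((5.6-4.1)^2 + (2.3-7.8)^2)
= sqrt(2.25 + 30.25)
= 5.7009
min_dist = center_dist - radius = 5.7009 - 0.9 = 4.8009 m


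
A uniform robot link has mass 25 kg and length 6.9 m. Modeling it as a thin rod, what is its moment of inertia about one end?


I = (1/3) * m * L^2
= (1/3) * 25 * 6.9^2
= 0.333333 * 25 * 47.61
= 396.75 kg*m^2


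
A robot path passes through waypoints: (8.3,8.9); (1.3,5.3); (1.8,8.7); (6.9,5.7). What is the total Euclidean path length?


Segment lengths:
  seg1 = sqrt((-7.0)^2 + (-3.6)^2) = 7.8715
  seg2 = sqrt((0.5)^2 + (3.4)^2) = 3.4366
  seg3 = sqrt((5.1)^2 + (-3.0)^2) = 5.9169
Total = 17.225


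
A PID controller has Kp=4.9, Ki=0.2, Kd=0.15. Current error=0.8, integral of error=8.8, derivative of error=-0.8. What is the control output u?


u = Kp*e + Ki*int(e) + Kd*de/dt
= 4.9*0.8 + 0.2*8.8 + 0.15*(-0.8)
= 3.92 + 1.76 + -0.12
= 5.56


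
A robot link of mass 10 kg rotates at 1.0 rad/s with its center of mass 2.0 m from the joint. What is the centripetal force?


F = m * omega^2 * r
= 10 * 1.0^2 * 2.0
= 10 * 1.0 * 2.0
= 20.0 N


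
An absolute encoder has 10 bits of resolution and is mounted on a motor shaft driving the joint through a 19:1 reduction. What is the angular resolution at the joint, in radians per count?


counts = 2^10 = 1024
effective counts at joint = 1024 * 19 = 19456
resolution = 2*pi / 19456
= 3.2294e-04 rad/count


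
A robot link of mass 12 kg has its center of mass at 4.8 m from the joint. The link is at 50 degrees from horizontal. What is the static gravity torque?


tau = m*g*L*cos(angle)
= 12 * 9.81 * 4.8 * cos(50 deg)
= 12 * 9.81 * 4.8 * 0.6428
= 363.211 Nm


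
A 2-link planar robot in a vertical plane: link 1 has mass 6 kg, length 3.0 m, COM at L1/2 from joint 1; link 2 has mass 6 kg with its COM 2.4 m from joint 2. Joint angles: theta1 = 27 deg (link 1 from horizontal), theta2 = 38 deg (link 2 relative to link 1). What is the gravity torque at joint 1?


Horizontal distance from joint 1 to link-1 COM:
  x_c1 = (L1/2)*cos(t1) = 1.5 * 0.891 = 1.3365 m
Horizontal distance from joint 1 to link-2 COM:
  x_c2 = L1*cos(t1) + Lc2*cos(t1+t2)
       = 3.0*0.891 + 2.4*0.4226 = 3.6873 m
tau1 = m1*g*x_c1 + m2*g*x_c2
     = 6*9.81*1.3365 + 6*9.81*3.6873
     = 78.667 + 217.0347
     = 295.7016 Nm


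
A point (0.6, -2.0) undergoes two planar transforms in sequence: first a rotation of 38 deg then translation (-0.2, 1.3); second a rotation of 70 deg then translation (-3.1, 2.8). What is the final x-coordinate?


After transform 1:
x1 = cos(38)*0.6 - sin(38)*-2.0 + -0.2 = 1.5041
y1 = sin(38)*0.6 + cos(38)*-2.0 + 1.3 = 0.0934
After transform 2:
x2 = cos(70)*1.5041 - sin(70)*0.0934 + -3.1
= -2.6733


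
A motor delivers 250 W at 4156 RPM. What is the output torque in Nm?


omega = 4156 * 2*pi/60 = 435.2153 rad/s
tau = P / omega = 250 / 435.2153
= 0.5744 Nm


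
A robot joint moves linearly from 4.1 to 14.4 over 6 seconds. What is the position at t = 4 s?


s = t/T = 4/6 = 0.6667
p(t) = p0 + (pf-p0)*s
= 4.1 + (14.4 - 4.1) * 0.6667
= 10.9667


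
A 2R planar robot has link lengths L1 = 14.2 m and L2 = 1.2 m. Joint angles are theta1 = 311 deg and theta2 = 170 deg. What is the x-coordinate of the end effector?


Convert angles to radians: theta1 = 5.428, theta2 = 2.9671
x = L1*cos(theta1) + L2*cos(theta1+theta2)
x = 9.316 + -0.618
x = 8.698


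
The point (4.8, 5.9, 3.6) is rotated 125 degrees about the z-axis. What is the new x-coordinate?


Rotation about z-axis: x' = x*cos(theta) - y*sin(theta)
= 4.8 * -0.5736 - 5.9 * 0.8192
= -7.5862


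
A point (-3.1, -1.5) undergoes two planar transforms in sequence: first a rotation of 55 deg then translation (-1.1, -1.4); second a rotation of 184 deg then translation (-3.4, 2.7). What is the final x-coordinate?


After transform 1:
x1 = cos(55)*-3.1 - sin(55)*-1.5 + -1.1 = -1.6494
y1 = sin(55)*-3.1 + cos(55)*-1.5 + -1.4 = -4.7997
After transform 2:
x2 = cos(184)*-1.6494 - sin(184)*-4.7997 + -3.4
= -2.0895


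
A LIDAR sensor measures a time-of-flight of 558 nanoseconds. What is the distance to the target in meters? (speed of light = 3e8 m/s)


tof = 558 ns = 5.58e-07 s
dist = c * tof / 2
= 3e8 * 5.58e-07 / 2
= 83.7 m


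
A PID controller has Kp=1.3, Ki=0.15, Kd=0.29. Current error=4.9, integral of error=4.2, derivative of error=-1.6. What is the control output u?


u = Kp*e + Ki*int(e) + Kd*de/dt
= 1.3*4.9 + 0.15*4.2 + 0.29*(-1.6)
= 6.37 + 0.63 + -0.464
= 6.536


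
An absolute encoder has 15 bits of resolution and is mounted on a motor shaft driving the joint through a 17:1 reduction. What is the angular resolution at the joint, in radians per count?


counts = 2^15 = 32768
effective counts at joint = 32768 * 17 = 557056
resolution = 2*pi / 557056
= 1.1279e-05 rad/count


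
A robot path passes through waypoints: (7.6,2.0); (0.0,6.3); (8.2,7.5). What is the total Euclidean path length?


Segment lengths:
  seg1 = sqrt((-7.6)^2 + (4.3)^2) = 8.7321
  seg2 = sqrt((8.2)^2 + (1.2)^2) = 8.2873
Total = 17.0195


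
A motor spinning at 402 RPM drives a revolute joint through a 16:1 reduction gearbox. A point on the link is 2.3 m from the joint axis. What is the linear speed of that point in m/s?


omega_motor = 402 * 2*pi/60 = 42.0973 rad/s
omega_joint = omega_motor / 16 = 2.6311 rad/s
v = omega_joint * r = 2.6311 * 2.3
= 6.0515 m/s


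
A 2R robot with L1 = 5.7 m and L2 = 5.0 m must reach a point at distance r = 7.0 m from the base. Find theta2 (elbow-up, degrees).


cos(theta2) = (r^2 - L1^2 - L2^2) / (2*L1*L2)
cos(theta2) = (49.0 - 32.49 - 25.0) / 57.0
cos(theta2) = -0.148947
theta2 = 98.5659 degrees


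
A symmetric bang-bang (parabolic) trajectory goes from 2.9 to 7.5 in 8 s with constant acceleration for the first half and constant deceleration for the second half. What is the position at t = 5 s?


Symmetric rest-to-rest: each phase covers (pf-p0)/2 in time T/2. 0.5*a*(T/2)^2 = (pf-p0)/2 => a = 4*(pf-p0)/T^2
a = 4*(7.5-2.9)/8^2 = 0.2875
t = 5 is in the deceleration phase (t > T/2).
p = pf - 0.5*a*(T-t)^2 = 7.5 - 0.5*0.2875*3^2
= 6.2062


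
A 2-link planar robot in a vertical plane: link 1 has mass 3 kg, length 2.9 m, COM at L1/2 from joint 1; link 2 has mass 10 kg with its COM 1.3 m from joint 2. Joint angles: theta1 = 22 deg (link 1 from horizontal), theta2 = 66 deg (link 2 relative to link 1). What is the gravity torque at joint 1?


Horizontal distance from joint 1 to link-1 COM:
  x_c1 = (L1/2)*cos(t1) = 1.45 * 0.9272 = 1.3444 m
Horizontal distance from joint 1 to link-2 COM:
  x_c2 = L1*cos(t1) + Lc2*cos(t1+t2)
       = 2.9*0.9272 + 1.3*0.0349 = 2.7342 m
tau1 = m1*g*x_c1 + m2*g*x_c2
     = 3*9.81*1.3444 + 10*9.81*2.7342
     = 39.5662 + 268.2253
     = 307.7914 Nm


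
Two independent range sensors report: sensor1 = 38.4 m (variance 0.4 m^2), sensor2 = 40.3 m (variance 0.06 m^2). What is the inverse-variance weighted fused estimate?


w1 = (1/var1) / (1/var1 + 1/var2)
   = 2.5 / (2.5 + 16.6667) = 0.1304
w2 = 1 - w1 = 0.8696
fused = w1*s1 + w2*s2 = 5.0087 + 35.0435
= 40.0522 m


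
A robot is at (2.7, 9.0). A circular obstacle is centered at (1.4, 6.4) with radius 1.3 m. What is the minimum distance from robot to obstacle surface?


center_dist = sqrt((2.7-1.4)^2 + (9.0-6.4)^2)
= sqrt(1.69 + 6.76)
= 2.9069
min_dist = center_dist - radius = 2.9069 - 1.3 = 1.6069 m


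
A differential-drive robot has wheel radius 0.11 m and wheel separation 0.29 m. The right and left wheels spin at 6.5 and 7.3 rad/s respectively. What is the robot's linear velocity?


vR = r*wR = 0.11*6.5 = 0.715 m/s
vL = r*wL = 0.11*7.3 = 0.803 m/s
v = (vR+vL)/2 = 0.759 m/s
omega = (vR-vL)/L = -0.3034 rad/s
linear velocity = 0.759 m/s


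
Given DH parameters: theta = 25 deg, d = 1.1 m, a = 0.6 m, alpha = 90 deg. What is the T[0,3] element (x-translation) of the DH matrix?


T[0,3] = a * cos(theta)
= 0.6 * cos(25 deg)
= 0.6 * 0.9063
= 0.5438


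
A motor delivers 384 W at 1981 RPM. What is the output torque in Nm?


omega = 1981 * 2*pi/60 = 207.4498 rad/s
tau = P / omega = 384 / 207.4498
= 1.851 Nm


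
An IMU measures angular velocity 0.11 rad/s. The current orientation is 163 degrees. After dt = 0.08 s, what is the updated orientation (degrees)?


delta_theta = w * dt = 0.11 * 0.08 = 0.0088 rad
= 0.5042 deg
theta_new = 163 + 0.5042 = 163.5042 deg


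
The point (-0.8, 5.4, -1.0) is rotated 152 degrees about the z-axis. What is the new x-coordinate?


Rotation about z-axis: x' = x*cos(theta) - y*sin(theta)
= -0.8 * -0.8829 - 5.4 * 0.4695
= -1.8288


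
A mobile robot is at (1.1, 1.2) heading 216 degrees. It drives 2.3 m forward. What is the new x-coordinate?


x_new = x0 + d*cos(theta)
= 1.1 + 2.3*cos(216)
= 1.1 + -1.8607
= -0.7607


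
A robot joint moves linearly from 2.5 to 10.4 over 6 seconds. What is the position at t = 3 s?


s = t/T = 3/6 = 0.5
p(t) = p0 + (pf-p0)*s
= 2.5 + (10.4 - 2.5) * 0.5
= 6.45


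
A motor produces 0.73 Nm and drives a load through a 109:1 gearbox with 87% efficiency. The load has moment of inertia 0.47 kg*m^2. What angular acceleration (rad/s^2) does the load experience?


tau_out = tau_motor * N * eta
= 0.73 * 109 * 0.87 = 69.2259 Nm
alpha = tau_out / I = 69.2259 / 0.47
= 147.2891 rad/s^2


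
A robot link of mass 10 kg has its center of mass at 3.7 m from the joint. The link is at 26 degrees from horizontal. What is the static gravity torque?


tau = m*g*L*cos(angle)
= 10 * 9.81 * 3.7 * cos(26 deg)
= 10 * 9.81 * 3.7 * 0.8988
= 326.2353 Nm


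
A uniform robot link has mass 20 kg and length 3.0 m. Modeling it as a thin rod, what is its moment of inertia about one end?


I = (1/3) * m * L^2
= (1/3) * 20 * 3.0^2
= 0.333333 * 20 * 9.0
= 60.0 kg*m^2


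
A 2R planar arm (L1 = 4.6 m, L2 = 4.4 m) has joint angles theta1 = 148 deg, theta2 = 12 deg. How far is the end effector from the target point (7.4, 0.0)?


End effector via forward kinematics:
x = L1*cos(t1) + L2*cos(t1+t2) = -8.0357
y = L1*sin(t1) + L2*sin(t1+t2) = 3.9425
Distance to target:
d = sqrt((7.4 - -8.0357)^2 + (0.0 - 3.9425)^2)
= sqrt(238.2599 + 15.5434)
= 15.9312 m


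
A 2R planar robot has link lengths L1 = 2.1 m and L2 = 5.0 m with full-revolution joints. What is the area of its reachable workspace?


r_max = L1 + L2 = 7.1 m
r_min = |L1 - L2| = 2.9 m
Area = pi*(r_max^2 - r_min^2)
= pi*(50.41 - 8.41)
= pi * 42.0
= 131.9469 m^2


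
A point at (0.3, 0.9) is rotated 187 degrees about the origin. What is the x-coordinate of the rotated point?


x' = x*cos(theta) - y*sin(theta)
cos(187 deg) = -0.9925, sin(187 deg) = -0.1219
x' = 0.3 * -0.9925 - 0.9 * -0.1219
= -0.2978 - -0.1097
= -0.1881


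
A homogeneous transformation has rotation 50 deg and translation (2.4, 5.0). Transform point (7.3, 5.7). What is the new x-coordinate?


x' = cos(theta)*px - sin(theta)*py + tx
= 0.6428*7.3 - 0.766*5.7 + 2.4
= 2.7259


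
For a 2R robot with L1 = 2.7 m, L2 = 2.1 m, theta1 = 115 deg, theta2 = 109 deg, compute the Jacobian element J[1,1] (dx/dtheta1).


J[1,1] = -L1*sin(t1) - L2*sin(t1+t2)
= -2.7*sin(115) - 2.1*sin(224)
= -0.9882


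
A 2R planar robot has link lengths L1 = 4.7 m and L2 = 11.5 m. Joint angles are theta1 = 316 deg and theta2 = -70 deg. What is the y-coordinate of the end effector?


Convert angles to radians: theta1 = 5.5152, theta2 = -1.2217
y = L1*sin(theta1) + L2*sin(theta1+theta2)
y = -3.2649 + -10.5058
y = -13.7707


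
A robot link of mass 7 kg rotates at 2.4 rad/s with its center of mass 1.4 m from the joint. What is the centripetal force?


F = m * omega^2 * r
= 7 * 2.4^2 * 1.4
= 7 * 5.76 * 1.4
= 56.448 N


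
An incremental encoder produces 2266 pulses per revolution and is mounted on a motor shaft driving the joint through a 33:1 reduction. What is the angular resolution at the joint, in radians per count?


counts per rev = 2266
effective counts at joint = 2266 * 33 = 74778
resolution = 2*pi / 74778
= 8.4025e-05 rad/count


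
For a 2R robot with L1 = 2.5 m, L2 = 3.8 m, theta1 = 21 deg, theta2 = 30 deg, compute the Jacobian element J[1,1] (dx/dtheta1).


J[1,1] = -L1*sin(t1) - L2*sin(t1+t2)
= -2.5*sin(21) - 3.8*sin(51)
= -3.8491


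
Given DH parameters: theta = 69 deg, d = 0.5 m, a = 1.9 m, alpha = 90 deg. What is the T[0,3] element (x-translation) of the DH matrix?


T[0,3] = a * cos(theta)
= 1.9 * cos(69 deg)
= 1.9 * 0.3584
= 0.6809


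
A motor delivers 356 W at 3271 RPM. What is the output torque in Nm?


omega = 3271 * 2*pi/60 = 342.5383 rad/s
tau = P / omega = 356 / 342.5383
= 1.0393 Nm


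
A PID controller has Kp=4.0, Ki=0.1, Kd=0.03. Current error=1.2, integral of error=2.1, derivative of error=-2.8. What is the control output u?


u = Kp*e + Ki*int(e) + Kd*de/dt
= 4.0*1.2 + 0.1*2.1 + 0.03*(-2.8)
= 4.8 + 0.21 + -0.084
= 4.926


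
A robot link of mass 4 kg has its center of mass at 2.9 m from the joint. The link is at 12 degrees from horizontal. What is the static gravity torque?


tau = m*g*L*cos(angle)
= 4 * 9.81 * 2.9 * cos(12 deg)
= 4 * 9.81 * 2.9 * 0.9781
= 111.3093 Nm


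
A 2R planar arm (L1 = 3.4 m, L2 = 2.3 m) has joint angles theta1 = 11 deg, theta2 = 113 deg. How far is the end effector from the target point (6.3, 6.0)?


End effector via forward kinematics:
x = L1*cos(t1) + L2*cos(t1+t2) = 2.0514
y = L1*sin(t1) + L2*sin(t1+t2) = 2.5555
Distance to target:
d = sqrt((6.3 - 2.0514)^2 + (6.0 - 2.5555)^2)
= sqrt(18.0507 + 11.8643)
= 5.4695 m


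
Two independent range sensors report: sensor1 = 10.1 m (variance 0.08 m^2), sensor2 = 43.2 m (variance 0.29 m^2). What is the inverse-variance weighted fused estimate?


w1 = (1/var1) / (1/var1 + 1/var2)
   = 12.5 / (12.5 + 3.4483) = 0.7838
w2 = 1 - w1 = 0.2162
fused = w1*s1 + w2*s2 = 7.9162 + 9.3405
= 17.2568 m


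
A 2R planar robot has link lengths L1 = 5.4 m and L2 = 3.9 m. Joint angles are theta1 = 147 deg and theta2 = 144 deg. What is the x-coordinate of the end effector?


Convert angles to radians: theta1 = 2.5656, theta2 = 2.5133
x = L1*cos(theta1) + L2*cos(theta1+theta2)
x = -4.5288 + 1.3976
x = -3.1312


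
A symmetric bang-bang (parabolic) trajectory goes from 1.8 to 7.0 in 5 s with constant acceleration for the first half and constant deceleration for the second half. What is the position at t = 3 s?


Symmetric rest-to-rest: each phase covers (pf-p0)/2 in time T/2. 0.5*a*(T/2)^2 = (pf-p0)/2 => a = 4*(pf-p0)/T^2
a = 4*(7.0-1.8)/5^2 = 0.832
t = 3 is in the deceleration phase (t > T/2).
p = pf - 0.5*a*(T-t)^2 = 7.0 - 0.5*0.832*2^2
= 5.336


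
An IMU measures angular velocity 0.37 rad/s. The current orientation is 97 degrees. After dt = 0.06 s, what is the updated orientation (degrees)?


delta_theta = w * dt = 0.37 * 0.06 = 0.0222 rad
= 1.272 deg
theta_new = 97 + 1.272 = 98.272 deg


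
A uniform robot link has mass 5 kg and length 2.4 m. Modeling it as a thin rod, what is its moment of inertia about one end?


I = (1/3) * m * L^2
= (1/3) * 5 * 2.4^2
= 0.333333 * 5 * 5.76
= 9.6 kg*m^2


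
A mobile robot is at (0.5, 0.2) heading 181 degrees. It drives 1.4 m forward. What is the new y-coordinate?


y_new = y0 + d*sin(theta)
= 0.2 + 1.4*sin(181)
= 0.2 + -0.0244
= 0.1756


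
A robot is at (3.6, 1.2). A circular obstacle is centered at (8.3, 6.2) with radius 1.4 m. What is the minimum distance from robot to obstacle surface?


center_dist = sqrt((3.6-8.3)^2 + (1.2-6.2)^2)
= sqrt(22.09 + 25.0)
= 6.8622
min_dist = center_dist - radius = 6.8622 - 1.4 = 5.4622 m


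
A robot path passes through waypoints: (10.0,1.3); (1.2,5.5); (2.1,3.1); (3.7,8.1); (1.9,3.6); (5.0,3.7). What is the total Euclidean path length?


Segment lengths:
  seg1 = sqrt((-8.8)^2 + (4.2)^2) = 9.7509
  seg2 = sqrt((0.9)^2 + (-2.4)^2) = 2.5632
  seg3 = sqrt((1.6)^2 + (5.0)^2) = 5.2498
  seg4 = sqrt((-1.8)^2 + (-4.5)^2) = 4.8466
  seg5 = sqrt((3.1)^2 + (0.1)^2) = 3.1016
Total = 25.5121


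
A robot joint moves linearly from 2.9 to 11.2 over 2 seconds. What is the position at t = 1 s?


s = t/T = 1/2 = 0.5
p(t) = p0 + (pf-p0)*s
= 2.9 + (11.2 - 2.9) * 0.5
= 7.05


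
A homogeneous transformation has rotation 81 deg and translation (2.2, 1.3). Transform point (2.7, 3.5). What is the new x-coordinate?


x' = cos(theta)*px - sin(theta)*py + tx
= 0.1564*2.7 - 0.9877*3.5 + 2.2
= -0.8345


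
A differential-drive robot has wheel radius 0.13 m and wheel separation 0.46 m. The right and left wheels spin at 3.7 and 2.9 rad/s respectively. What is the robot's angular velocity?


vR = r*wR = 0.13*3.7 = 0.481 m/s
vL = r*wL = 0.13*2.9 = 0.377 m/s
v = (vR+vL)/2 = 0.429 m/s
omega = (vR-vL)/L = 0.2261 rad/s
angular velocity = 0.2261 rad/s


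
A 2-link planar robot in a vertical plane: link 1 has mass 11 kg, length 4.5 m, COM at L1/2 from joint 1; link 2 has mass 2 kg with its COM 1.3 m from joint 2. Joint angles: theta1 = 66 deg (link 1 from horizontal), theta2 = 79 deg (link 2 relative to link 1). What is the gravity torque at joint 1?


Horizontal distance from joint 1 to link-1 COM:
  x_c1 = (L1/2)*cos(t1) = 2.25 * 0.4067 = 0.9152 m
Horizontal distance from joint 1 to link-2 COM:
  x_c2 = L1*cos(t1) + Lc2*cos(t1+t2)
       = 4.5*0.4067 + 1.3*-0.8192 = 0.7654 m
tau1 = m1*g*x_c1 + m2*g*x_c2
     = 11*9.81*0.9152 + 2*9.81*0.7654
     = 98.7546 + 15.0175
     = 113.7721 Nm


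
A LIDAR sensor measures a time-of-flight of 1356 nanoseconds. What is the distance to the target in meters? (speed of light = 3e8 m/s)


tof = 1356 ns = 1.356e-06 s
dist = c * tof / 2
= 3e8 * 1.356e-06 / 2
= 203.4 m


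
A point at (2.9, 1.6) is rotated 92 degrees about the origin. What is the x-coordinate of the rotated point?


x' = x*cos(theta) - y*sin(theta)
cos(92 deg) = -0.0349, sin(92 deg) = 0.9994
x' = 2.9 * -0.0349 - 1.6 * 0.9994
= -0.1012 - 1.599
= -1.7002


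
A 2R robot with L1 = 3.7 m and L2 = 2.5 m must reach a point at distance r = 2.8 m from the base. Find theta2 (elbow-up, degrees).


cos(theta2) = (r^2 - L1^2 - L2^2) / (2*L1*L2)
cos(theta2) = (7.84 - 13.69 - 6.25) / 18.5
cos(theta2) = -0.654054
theta2 = 130.848 degrees


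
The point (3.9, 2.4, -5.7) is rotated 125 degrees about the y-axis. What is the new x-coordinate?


Rotation about y-axis: x' = x*cos(theta) + z*sin(theta)
= 3.9 * -0.5736 + -5.7 * 0.8192
= -6.9061


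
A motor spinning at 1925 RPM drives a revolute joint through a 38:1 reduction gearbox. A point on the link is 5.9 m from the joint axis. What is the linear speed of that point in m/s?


omega_motor = 1925 * 2*pi/60 = 201.5855 rad/s
omega_joint = omega_motor / 38 = 5.3049 rad/s
v = omega_joint * r = 5.3049 * 5.9
= 31.2988 m/s


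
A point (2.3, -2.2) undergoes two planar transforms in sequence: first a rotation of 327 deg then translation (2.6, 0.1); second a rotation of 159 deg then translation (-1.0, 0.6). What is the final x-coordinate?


After transform 1:
x1 = cos(327)*2.3 - sin(327)*-2.2 + 2.6 = 3.3307
y1 = sin(327)*2.3 + cos(327)*-2.2 + 0.1 = -2.9977
After transform 2:
x2 = cos(159)*3.3307 - sin(159)*-2.9977 + -1.0
= -3.0352
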